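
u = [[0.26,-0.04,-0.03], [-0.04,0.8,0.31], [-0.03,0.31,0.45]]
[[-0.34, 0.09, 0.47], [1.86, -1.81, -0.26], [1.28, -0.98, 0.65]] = u @[[-0.87,-0.05,1.91], [1.64,-1.93,-1.14], [1.66,-0.86,2.35]]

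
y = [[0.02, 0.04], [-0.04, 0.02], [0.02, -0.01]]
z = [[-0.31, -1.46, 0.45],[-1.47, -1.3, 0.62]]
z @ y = [[0.06, -0.05], [0.04, -0.09]]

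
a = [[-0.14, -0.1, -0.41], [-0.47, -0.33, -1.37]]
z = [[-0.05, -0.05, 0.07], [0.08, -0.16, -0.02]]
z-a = [[0.09, 0.05, 0.48], [0.55, 0.17, 1.35]]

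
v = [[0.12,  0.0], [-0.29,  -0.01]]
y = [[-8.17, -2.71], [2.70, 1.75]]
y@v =[[-0.19,0.03], [-0.18,-0.02]]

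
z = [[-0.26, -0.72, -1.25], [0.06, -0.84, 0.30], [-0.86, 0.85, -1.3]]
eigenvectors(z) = [[-0.49, 0.88, 0.72], [0.23, -0.07, 0.69], [-0.84, -0.47, -0.08]]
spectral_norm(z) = 2.05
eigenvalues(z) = [-2.04, 0.45, -0.81]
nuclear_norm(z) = 3.67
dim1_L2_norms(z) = [1.47, 0.89, 1.78]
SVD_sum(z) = [[-0.41, 0.28, -0.85], [0.22, -0.15, 0.45], [-0.72, 0.49, -1.48]] + [[0.07, -1.02, -0.37], [0.04, -0.65, -0.23], [-0.02, 0.38, 0.14]] + [[0.09, 0.02, -0.04], [-0.20, -0.04, 0.08], [-0.11, -0.02, 0.05]]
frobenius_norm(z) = 2.47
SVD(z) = [[0.48, -0.8, 0.35], [-0.25, -0.51, -0.82], [0.84, 0.30, -0.45]] @ diag([2.0510037797842346, 1.3488693741213391, 0.27154172215018235]) @ [[-0.42, 0.28, -0.86], [-0.06, 0.94, 0.34], [0.91, 0.2, -0.38]]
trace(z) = -2.40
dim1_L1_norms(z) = [2.23, 1.2, 3.01]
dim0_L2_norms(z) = [0.9, 1.4, 1.83]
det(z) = 0.75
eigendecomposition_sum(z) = [[-0.42, 0.35, -0.86],  [0.2, -0.17, 0.4],  [-0.72, 0.6, -1.45]] + [[0.29,-0.33,-0.26],[-0.02,0.03,0.02],[-0.15,0.18,0.14]] + [[-0.13, -0.74, -0.13], [-0.12, -0.7, -0.12], [0.01, 0.08, 0.01]]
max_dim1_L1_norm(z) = 3.01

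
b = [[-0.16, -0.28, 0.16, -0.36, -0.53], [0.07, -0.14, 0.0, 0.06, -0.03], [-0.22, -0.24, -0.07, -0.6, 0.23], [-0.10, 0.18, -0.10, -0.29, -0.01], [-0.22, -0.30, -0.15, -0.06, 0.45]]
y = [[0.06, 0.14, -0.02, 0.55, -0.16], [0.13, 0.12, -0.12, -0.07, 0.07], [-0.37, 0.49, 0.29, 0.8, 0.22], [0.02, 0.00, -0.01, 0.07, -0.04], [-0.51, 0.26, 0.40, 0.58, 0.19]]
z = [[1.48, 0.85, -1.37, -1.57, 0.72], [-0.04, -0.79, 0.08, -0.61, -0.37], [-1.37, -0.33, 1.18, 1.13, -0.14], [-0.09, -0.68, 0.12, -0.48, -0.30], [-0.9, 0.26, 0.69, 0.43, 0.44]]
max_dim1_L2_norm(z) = 2.79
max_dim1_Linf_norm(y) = 0.8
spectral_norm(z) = 3.64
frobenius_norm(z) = 4.02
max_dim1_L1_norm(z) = 5.99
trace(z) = 1.83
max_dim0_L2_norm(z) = 2.21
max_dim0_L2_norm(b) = 0.76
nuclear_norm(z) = 5.93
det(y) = -0.00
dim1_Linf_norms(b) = [0.53, 0.14, 0.6, 0.29, 0.45]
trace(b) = -0.21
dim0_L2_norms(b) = [0.37, 0.53, 0.25, 0.76, 0.73]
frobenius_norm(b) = 1.26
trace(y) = 0.73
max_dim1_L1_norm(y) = 2.17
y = b @ z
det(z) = 0.00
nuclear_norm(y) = 2.21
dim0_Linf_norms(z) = [1.48, 0.85, 1.37, 1.57, 0.72]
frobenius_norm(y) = 1.56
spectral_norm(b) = 0.89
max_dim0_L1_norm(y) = 2.07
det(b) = -0.00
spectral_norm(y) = 1.46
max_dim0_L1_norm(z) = 4.22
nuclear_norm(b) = 2.29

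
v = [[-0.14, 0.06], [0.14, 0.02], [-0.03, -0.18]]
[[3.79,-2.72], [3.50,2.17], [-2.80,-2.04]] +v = [[3.65, -2.66],  [3.64, 2.19],  [-2.83, -2.22]]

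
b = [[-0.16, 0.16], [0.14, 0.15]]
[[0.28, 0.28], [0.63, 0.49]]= b@ [[1.25, 0.81], [3.02, 2.54]]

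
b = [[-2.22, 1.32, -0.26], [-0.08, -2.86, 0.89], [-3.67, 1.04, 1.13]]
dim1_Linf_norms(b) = [2.22, 2.86, 3.67]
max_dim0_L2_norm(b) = 4.29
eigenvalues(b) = [1.33, -1.58, -3.69]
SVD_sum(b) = [[-2.21, 1.21, 0.29], [1.04, -0.57, -0.14], [-3.33, 1.83, 0.44]] + [[0.12,0.26,-0.14], [-1.07,-2.24,1.17], [-0.42,-0.87,0.45]] + [[-0.14, -0.15, -0.42], [-0.05, -0.05, -0.14], [0.08, 0.08, 0.23]]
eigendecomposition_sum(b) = [[-0.01, -0.0, 0.01], [-0.30, -0.02, 0.29], [-1.40, -0.10, 1.36]] + [[-1.13, -0.99, 0.22], [-0.79, -0.69, 0.15], [-1.23, -1.08, 0.24]] + [[-1.08,2.31,-0.49],[1.0,-2.15,0.45],[-1.04,2.22,-0.47]]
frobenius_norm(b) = 5.62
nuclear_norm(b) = 8.26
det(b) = 7.79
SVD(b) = [[-0.53, 0.11, -0.84], [0.25, -0.93, -0.28], [-0.81, -0.36, 0.47]] @ diag([4.739738157888488, 2.9615827440453684, 0.5548061326522367]) @ [[0.87, -0.48, -0.12],  [0.39, 0.82, -0.43],  [0.3, 0.33, 0.9]]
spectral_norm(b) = 4.74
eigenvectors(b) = [[0.01, 0.61, 0.6],[0.21, 0.43, -0.56],[0.98, 0.67, 0.58]]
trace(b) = -3.95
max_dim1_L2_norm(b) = 3.98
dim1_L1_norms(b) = [3.8, 3.83, 5.84]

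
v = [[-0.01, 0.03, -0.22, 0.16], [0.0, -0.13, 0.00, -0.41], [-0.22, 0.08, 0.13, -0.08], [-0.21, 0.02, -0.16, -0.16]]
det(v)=-0.000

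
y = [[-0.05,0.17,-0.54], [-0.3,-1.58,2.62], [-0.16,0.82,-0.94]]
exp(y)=[[0.98,-0.01,-0.32], [-0.3,0.53,1.11], [-0.19,0.33,0.83]]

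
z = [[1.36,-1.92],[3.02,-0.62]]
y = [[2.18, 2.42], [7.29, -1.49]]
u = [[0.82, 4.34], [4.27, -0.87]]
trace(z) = 0.74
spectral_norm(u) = 4.43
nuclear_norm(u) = 8.77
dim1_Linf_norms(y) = [2.42, 7.29]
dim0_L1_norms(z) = [4.38, 2.54]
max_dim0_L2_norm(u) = 4.43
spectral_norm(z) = 3.63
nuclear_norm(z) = 5.00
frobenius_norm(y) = 8.12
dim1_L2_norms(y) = [3.26, 7.44]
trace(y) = 0.69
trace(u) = -0.05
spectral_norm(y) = 7.65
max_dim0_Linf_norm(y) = 7.29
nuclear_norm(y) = 10.38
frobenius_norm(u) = 6.20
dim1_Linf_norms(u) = [4.34, 4.27]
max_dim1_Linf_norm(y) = 7.29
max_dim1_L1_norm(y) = 8.78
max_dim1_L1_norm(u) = 5.16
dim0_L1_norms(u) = [5.09, 5.21]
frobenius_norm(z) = 3.88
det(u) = -19.25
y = u + z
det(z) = 4.96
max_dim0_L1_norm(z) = 4.38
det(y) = -20.89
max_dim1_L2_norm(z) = 3.08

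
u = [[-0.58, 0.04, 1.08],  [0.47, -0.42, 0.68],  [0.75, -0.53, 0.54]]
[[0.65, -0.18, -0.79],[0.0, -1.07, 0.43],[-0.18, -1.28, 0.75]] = u@[[-0.53, -0.46, 0.88], [-0.08, 1.29, -0.42], [0.32, -0.46, -0.24]]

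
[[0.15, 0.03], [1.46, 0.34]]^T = [[0.15, 1.46], [0.03, 0.34]]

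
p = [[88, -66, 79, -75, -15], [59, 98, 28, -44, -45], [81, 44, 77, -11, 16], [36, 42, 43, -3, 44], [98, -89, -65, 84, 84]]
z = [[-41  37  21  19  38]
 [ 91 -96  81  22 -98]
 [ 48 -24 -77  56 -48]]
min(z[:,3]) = 19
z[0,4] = 38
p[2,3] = -11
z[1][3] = 22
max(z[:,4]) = 38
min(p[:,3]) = -75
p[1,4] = -45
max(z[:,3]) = 56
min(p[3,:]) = -3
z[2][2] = -77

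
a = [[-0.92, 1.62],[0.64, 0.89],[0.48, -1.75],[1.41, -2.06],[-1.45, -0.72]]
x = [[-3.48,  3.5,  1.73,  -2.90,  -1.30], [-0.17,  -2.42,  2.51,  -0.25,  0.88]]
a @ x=[[2.93, -7.14, 2.47, 2.26, 2.62],[-2.38, 0.09, 3.34, -2.08, -0.05],[-1.37, 5.92, -3.56, -0.95, -2.16],[-4.56, 9.92, -2.73, -3.57, -3.65],[5.17, -3.33, -4.32, 4.38, 1.25]]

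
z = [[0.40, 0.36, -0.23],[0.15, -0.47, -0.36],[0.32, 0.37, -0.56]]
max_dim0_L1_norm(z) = 1.2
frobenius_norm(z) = 1.13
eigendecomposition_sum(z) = [[(0.37-0j),0.10-0.00j,-0.14+0.00j], [(0.01-0j),-0j,-0.00+0.00j], [0.14-0.00j,(0.04-0j),(-0.05+0j)]] + [[0.01-0.06j, (0.13+0.04j), (-0.05+0.16j)], [(0.07+0.1j), -0.24+0.14j, -0.18-0.29j], [(0.09-0.08j), (0.17+0.21j), -0.25+0.20j]] + [[0.01+0.06j, 0.13-0.04j, -0.05-0.16j], [0.07-0.10j, (-0.24-0.14j), -0.18+0.29j], [0.09+0.08j, 0.17-0.21j, -0.25-0.20j]]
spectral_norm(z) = 0.93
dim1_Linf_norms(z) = [0.4, 0.47, 0.56]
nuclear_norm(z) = 1.72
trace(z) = -0.63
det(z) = 0.10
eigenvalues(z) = [(0.32+0j), (-0.48+0.29j), (-0.48-0.29j)]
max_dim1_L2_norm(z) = 0.74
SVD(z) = [[-0.60, 0.21, -0.77],[-0.09, -0.98, -0.19],[-0.8, -0.04, 0.6]] @ diag([0.9250428496290866, 0.6181679734541831, 0.17482586463577773]) @ [[-0.55,-0.50,0.67], [-0.12,0.84,0.53], [-0.83,0.21,-0.52]]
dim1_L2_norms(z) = [0.59, 0.61, 0.74]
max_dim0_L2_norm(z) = 0.7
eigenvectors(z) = [[0.94+0.00j, (-0.22-0.24j), -0.22+0.24j], [(0.02+0j), 0.68+0.00j, 0.68-0.00j], [0.35+0.00j, -0.08-0.65j, (-0.08+0.65j)]]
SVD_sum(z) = [[0.30, 0.28, -0.37], [0.05, 0.04, -0.06], [0.40, 0.37, -0.49]] + [[-0.02, 0.11, 0.07], [0.08, -0.51, -0.32], [0.00, -0.02, -0.01]] + [[0.11, -0.03, 0.07], [0.03, -0.01, 0.02], [-0.09, 0.02, -0.06]]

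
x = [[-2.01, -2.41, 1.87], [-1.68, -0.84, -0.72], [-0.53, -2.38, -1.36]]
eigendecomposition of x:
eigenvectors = [[0.09-0.46j, 0.09+0.46j, (0.66+0j)], [(0.44-0.19j), 0.44+0.19j, -0.63+0.00j], [0.75+0.00j, (0.75-0j), 0.41+0.00j]]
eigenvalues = [(-2.81+0.92j), (-2.81-0.92j), (1.41+0j)]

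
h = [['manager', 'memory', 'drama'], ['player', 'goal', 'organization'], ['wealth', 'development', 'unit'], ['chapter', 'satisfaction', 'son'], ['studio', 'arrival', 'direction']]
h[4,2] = 'direction'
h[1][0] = 'player'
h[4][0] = 'studio'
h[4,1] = 'arrival'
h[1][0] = 'player'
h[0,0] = 'manager'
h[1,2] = 'organization'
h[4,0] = 'studio'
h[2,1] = 'development'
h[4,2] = 'direction'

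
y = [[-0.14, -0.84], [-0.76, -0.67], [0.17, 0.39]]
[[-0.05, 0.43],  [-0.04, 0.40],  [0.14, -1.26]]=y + [[0.09, 1.27], [0.72, 1.07], [-0.03, -1.65]]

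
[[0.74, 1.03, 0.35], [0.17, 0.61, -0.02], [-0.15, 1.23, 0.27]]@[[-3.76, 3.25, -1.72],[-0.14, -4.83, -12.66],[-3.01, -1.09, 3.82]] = [[-3.98, -2.95, -12.98], [-0.66, -2.37, -8.09], [-0.42, -6.72, -14.28]]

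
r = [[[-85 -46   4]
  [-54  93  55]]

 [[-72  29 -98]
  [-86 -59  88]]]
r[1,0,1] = 29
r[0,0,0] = -85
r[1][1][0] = -86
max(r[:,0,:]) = 29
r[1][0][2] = -98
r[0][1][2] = 55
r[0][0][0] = -85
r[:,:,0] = [[-85, -54], [-72, -86]]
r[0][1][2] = 55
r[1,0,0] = -72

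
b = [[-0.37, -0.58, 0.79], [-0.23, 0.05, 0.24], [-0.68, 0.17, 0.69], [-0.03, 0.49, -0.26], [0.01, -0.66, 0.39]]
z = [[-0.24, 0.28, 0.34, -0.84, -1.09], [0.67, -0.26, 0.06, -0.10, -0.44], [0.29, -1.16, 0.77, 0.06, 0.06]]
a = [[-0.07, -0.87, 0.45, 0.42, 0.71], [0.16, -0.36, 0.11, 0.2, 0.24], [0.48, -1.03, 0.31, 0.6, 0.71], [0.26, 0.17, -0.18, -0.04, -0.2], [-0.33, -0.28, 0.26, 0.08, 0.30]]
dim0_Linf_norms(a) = [0.48, 1.03, 0.45, 0.6, 0.71]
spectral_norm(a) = 2.05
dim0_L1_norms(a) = [1.3, 2.71, 1.31, 1.34, 2.16]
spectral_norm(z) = 1.53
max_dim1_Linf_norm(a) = 1.03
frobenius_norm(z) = 2.21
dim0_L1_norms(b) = [1.32, 1.95, 2.37]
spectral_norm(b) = 1.50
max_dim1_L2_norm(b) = 1.05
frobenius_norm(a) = 2.16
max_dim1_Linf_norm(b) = 0.79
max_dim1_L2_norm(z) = 1.46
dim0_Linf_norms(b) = [0.68, 0.66, 0.79]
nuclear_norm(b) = 2.41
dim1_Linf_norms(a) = [0.87, 0.36, 1.03, 0.26, 0.33]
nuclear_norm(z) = 3.65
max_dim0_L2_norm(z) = 1.22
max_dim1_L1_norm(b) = 1.74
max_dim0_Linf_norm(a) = 1.03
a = b @ z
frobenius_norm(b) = 1.75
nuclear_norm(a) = 2.75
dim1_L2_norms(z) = [1.46, 0.85, 1.42]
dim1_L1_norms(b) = [1.74, 0.52, 1.54, 0.78, 1.06]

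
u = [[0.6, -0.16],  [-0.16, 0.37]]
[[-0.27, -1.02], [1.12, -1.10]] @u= [[0.0, -0.33], [0.85, -0.59]]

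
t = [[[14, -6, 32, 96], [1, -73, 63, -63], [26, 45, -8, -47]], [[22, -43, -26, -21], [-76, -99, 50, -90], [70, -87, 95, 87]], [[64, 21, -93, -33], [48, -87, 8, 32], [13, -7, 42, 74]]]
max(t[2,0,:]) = 64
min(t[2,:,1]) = -87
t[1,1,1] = -99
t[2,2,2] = 42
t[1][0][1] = -43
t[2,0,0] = 64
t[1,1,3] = -90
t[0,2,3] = -47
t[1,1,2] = 50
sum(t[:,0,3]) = 42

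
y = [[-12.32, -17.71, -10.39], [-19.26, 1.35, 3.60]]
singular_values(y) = [26.06, 16.74]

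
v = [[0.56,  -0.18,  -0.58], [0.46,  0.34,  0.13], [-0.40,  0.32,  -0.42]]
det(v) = -0.29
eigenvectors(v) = [[-0.37+0.00j,-0.38-0.52j,-0.38+0.52j], [(0.28+0j),-0.73+0.00j,(-0.73-0j)], [-0.89+0.00j,-0.02+0.21j,(-0.02-0.21j)]]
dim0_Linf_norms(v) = [0.56, 0.34, 0.58]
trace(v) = 0.48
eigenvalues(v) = [(-0.69+0j), (0.58+0.29j), (0.58-0.29j)]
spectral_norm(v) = 0.86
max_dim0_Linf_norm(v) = 0.58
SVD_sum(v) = [[0.69, -0.11, -0.32], [0.28, -0.04, -0.13], [-0.21, 0.03, 0.10]] + [[-0.12, 0.02, -0.26], [0.12, -0.02, 0.26], [-0.24, 0.04, -0.52]] + [[-0.01, -0.09, -0.00],  [0.07, 0.41, 0.0],  [0.04, 0.25, 0.00]]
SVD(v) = [[-0.89, 0.41, -0.19], [-0.36, -0.41, 0.84], [0.27, 0.82, 0.51]] @ diag([0.8614889853074733, 0.6960486984483477, 0.48852117413911655]) @ [[-0.9, 0.14, 0.42],[-0.41, 0.07, -0.91],[0.16, 0.99, 0.01]]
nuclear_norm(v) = 2.05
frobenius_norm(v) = 1.21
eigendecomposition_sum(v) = [[(-0.09+0j),(0.06-0j),(-0.23-0j)],[0.07-0.00j,(-0.04+0j),(0.17+0j)],[-0.23+0.00j,(0.13-0j),-0.55-0.00j]] + [[(0.33-0.03j), (-0.12+0.3j), (-0.17+0.1j)], [0.19-0.32j, 0.19+0.30j, (-0.02+0.23j)], [-0.09-0.06j, 0.09-0.05j, 0.07+0.01j]] + [[0.33+0.03j, (-0.12-0.3j), (-0.17-0.1j)],[(0.19+0.32j), 0.19-0.30j, (-0.02-0.23j)],[-0.09+0.06j, 0.09+0.05j, 0.07-0.01j]]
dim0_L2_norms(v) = [0.83, 0.5, 0.73]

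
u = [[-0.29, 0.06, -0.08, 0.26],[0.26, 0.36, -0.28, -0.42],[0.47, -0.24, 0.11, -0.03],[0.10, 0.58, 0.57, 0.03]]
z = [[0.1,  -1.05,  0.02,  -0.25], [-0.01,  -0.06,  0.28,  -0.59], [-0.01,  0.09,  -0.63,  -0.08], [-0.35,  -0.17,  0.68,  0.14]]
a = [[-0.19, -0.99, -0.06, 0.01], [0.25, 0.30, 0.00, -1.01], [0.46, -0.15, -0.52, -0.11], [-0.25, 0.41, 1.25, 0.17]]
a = z + u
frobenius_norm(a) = 2.13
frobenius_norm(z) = 1.63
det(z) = 0.15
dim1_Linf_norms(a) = [0.99, 1.01, 0.52, 1.25]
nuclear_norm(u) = 2.28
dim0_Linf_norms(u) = [0.47, 0.58, 0.57, 0.42]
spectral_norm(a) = 1.54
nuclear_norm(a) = 3.82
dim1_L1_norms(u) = [0.69, 1.32, 0.85, 1.28]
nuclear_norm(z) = 2.93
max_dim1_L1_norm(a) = 2.08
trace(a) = -0.24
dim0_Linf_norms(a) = [0.46, 0.99, 1.25, 1.01]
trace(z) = -0.45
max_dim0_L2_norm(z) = 1.07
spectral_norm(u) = 0.84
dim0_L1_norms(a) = [1.15, 1.85, 1.83, 1.3]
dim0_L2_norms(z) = [0.36, 1.07, 0.97, 0.66]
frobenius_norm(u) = 1.26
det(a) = -0.42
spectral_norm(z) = 1.16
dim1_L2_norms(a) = [1.01, 1.08, 0.72, 1.35]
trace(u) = 0.21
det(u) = 0.05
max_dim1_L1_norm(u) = 1.32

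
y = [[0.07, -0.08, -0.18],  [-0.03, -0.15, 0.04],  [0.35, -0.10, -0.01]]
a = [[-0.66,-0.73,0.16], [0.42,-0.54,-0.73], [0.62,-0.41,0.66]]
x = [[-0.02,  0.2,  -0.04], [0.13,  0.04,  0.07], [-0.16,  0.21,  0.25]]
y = x @ a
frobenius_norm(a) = 1.73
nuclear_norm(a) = 2.99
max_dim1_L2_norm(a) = 1.0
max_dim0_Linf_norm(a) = 0.73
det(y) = -0.01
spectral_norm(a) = 1.00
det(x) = -0.01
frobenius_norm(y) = 0.45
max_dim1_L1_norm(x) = 0.62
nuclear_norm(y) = 0.72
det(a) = 0.99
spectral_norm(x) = 0.38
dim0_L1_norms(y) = [0.45, 0.33, 0.23]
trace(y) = -0.09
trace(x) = 0.27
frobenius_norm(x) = 0.44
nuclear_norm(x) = 0.71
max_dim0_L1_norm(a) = 1.7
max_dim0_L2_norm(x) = 0.29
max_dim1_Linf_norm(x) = 0.25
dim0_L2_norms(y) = [0.36, 0.2, 0.18]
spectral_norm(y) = 0.38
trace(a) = -0.54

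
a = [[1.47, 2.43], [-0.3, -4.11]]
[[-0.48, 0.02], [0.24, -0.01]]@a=[[-0.71, -1.25],[0.36, 0.62]]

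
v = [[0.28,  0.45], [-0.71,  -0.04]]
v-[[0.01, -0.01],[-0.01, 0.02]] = [[0.27, 0.46], [-0.70, -0.06]]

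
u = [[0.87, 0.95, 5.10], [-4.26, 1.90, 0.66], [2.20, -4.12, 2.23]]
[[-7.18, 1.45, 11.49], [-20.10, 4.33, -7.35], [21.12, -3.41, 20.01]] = u@[[2.64, -0.70, 0.81],  [-4.29, 0.61, -2.98],  [-1.06, 0.29, 2.67]]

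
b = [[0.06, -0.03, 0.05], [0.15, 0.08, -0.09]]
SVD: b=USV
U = [[0.07, 1.00], [1.00, -0.07]]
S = [0.19, 0.08]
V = [[0.8, 0.40, -0.45], [0.60, -0.43, 0.68]]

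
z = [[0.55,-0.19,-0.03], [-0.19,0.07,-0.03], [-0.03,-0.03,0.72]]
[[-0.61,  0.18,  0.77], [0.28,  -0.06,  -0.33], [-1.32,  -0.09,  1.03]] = z@[[-1.7, -0.17, 1.34],[-1.41, -1.43, -0.38],[-1.96, -0.19, 1.47]]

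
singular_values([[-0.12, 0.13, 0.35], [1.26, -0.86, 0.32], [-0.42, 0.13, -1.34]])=[1.82, 1.12, 0.0]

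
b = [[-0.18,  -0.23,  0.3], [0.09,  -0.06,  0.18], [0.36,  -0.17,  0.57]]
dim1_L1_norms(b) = [0.71, 0.33, 1.1]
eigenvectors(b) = [[-0.27, -0.92, 0.31],[-0.28, 0.05, -0.84],[-0.92, 0.39, -0.45]]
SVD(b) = [[0.35, -0.93, 0.06], [0.27, 0.04, -0.96], [0.90, 0.35, 0.27]] @ diag([0.7648285075507847, 0.3432676650822886, 0.002159663536964842]) @ [[0.37,-0.33,0.87], [0.87,0.44,-0.21], [0.32,-0.84,-0.45]]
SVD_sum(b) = [[0.1,-0.09,0.23], [0.08,-0.07,0.18], [0.25,-0.22,0.60]] + [[-0.28, -0.14, 0.07], [0.01, 0.01, -0.00], [0.11, 0.05, -0.03]] + [[0.00, -0.0, -0.00], [-0.00, 0.0, 0.0], [0.00, -0.0, -0.00]]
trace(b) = 0.33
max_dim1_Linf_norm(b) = 0.57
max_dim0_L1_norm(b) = 1.05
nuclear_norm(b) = 1.11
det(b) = -0.00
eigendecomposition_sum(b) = [[0.07,-0.07,0.18], [0.08,-0.07,0.19], [0.25,-0.24,0.62]] + [[-0.25, -0.16, 0.12],[0.01, 0.01, -0.01],[0.11, 0.07, -0.05]] + [[0.00, -0.00, 0.00],  [-0.0, 0.0, -0.00],  [-0.00, 0.0, -0.00]]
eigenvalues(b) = [0.62, -0.3, 0.0]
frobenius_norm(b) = 0.84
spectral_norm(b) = 0.76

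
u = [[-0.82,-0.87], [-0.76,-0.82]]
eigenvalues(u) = [-0.01, -1.63]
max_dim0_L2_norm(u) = 1.2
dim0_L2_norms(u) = [1.12, 1.2]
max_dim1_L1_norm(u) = 1.69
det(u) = 0.01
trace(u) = -1.64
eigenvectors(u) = [[0.73, 0.73], [-0.68, 0.68]]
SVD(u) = [[-0.73, -0.68], [-0.68, 0.73]] @ diag([1.636842442320911, 0.006842442320911043]) @ [[0.68, 0.73], [0.73, -0.68]]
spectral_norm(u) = 1.64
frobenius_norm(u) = 1.64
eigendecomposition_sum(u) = [[-0.0, 0.00], [0.00, -0.0]] + [[-0.82, -0.87], [-0.76, -0.82]]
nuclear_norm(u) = 1.64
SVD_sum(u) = [[-0.82, -0.87], [-0.76, -0.82]] + [[-0.00, 0.0], [0.00, -0.0]]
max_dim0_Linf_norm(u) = 0.87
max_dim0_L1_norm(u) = 1.69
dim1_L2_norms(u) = [1.2, 1.12]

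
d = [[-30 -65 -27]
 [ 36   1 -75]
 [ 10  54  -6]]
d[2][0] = 10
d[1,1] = 1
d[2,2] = -6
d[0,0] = -30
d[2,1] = 54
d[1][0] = 36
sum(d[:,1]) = -10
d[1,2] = -75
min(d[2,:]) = -6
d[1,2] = -75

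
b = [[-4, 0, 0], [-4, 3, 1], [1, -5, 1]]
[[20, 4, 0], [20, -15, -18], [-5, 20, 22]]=b@[[-5, -1, 0], [0, -5, -5], [0, -4, -3]]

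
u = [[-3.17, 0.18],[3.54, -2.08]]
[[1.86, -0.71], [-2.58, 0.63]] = u @ [[-0.57, 0.23], [0.27, 0.09]]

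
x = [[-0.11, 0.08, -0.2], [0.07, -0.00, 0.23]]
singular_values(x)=[0.33, 0.07]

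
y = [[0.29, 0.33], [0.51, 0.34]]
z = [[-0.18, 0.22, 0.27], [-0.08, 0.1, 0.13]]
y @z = [[-0.08,  0.10,  0.12], [-0.12,  0.15,  0.18]]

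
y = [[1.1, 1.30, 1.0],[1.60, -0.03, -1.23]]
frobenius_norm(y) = 2.82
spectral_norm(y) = 2.12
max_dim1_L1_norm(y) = 3.4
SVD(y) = [[-0.64,-0.77], [-0.77,0.64]] @ diag([2.117907159229051, 1.867690891150441]) @ [[-0.91, -0.38, 0.14], [0.1, -0.54, -0.83]]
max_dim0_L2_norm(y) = 1.94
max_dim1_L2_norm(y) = 2.02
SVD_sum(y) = [[1.24, 0.52, -0.19],  [1.48, 0.62, -0.23]] + [[-0.14, 0.78, 1.19], [0.12, -0.65, -1.0]]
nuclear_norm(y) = 3.99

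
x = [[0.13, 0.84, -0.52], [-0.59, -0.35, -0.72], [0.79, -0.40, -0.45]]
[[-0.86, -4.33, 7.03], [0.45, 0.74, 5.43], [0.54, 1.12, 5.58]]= x@ [[0.05, -0.12, 2.16],[-1.11, -4.39, 1.74],[-0.13, 1.2, -10.16]]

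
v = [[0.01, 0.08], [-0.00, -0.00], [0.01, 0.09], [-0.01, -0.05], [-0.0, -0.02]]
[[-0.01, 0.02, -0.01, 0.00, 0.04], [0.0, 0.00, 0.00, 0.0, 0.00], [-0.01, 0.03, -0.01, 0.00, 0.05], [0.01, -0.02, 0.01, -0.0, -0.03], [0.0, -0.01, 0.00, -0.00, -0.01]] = v @ [[0.0, 0.14, -0.08, -0.01, 0.14], [-0.14, 0.29, -0.11, 0.05, 0.54]]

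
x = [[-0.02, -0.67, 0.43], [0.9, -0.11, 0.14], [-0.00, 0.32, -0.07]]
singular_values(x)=[0.96, 0.81, 0.11]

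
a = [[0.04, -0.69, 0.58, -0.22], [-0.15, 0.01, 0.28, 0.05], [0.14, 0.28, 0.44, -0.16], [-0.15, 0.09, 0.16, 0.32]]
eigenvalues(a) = [(-0.46+0j), (0.16+0j), (0.55+0.07j), (0.55-0.07j)]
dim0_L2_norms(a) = [0.26, 0.75, 0.8, 0.42]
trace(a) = 0.81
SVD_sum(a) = [[0.04, -0.59, 0.67, -0.23], [0.01, -0.11, 0.13, -0.05], [0.01, -0.12, 0.14, -0.05], [-0.00, 0.02, -0.02, 0.01]] + [[-0.0, -0.10, -0.09, -0.01], [0.00, 0.14, 0.13, 0.01], [0.01, 0.37, 0.33, 0.03], [0.00, 0.14, 0.13, 0.01]] + [[-0.01,-0.00,0.0,0.02], [-0.09,-0.03,0.02,0.13], [0.11,0.04,-0.03,-0.15], [-0.19,-0.06,0.05,0.27]] + [[0.01, -0.0, 0.0, 0.01], [-0.07, 0.01, -0.00, -0.05], [0.02, -0.00, 0.00, 0.01], [0.04, -0.01, 0.0, 0.03]]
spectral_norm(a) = 0.95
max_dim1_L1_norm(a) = 1.53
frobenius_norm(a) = 1.20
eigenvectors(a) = [[-0.87+0.00j, 0.73+0.00j, 0.35+0.28j, (0.35-0.28j)], [(-0.39+0j), -0.18+0.00j, (0.28-0.14j), 0.28+0.14j], [0.23+0.00j, (0.18+0j), (0.72+0j), 0.72-0.00j], [(-0.17+0j), (0.63+0j), 0.28-0.32j, (0.28+0.32j)]]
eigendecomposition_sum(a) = [[-0.20+0.00j, -0.45-0.00j, (0.26+0j), 0.03-0.00j], [(-0.09+0j), (-0.2-0j), 0.12+0.00j, (0.01-0j)], [0.05-0.00j, 0.12+0.00j, (-0.07-0j), -0.01+0.00j], [-0.04+0.00j, (-0.09-0j), (0.05+0j), 0.01-0.00j]] + [[0.04+0.00j, -0.14-0.00j, (-0.01+0j), (0.1+0j)], [(-0.01-0j), (0.04+0j), 0.00+0.00j, -0.03+0.00j], [(0.01+0j), (-0.03-0j), -0.00+0.00j, (0.02+0j)], [(0.04+0j), (-0.12-0j), (-0+0j), (0.09+0j)]] + [[0.10-0.08j, -0.05+0.16j, (0.16+0.05j), -0.17+0.13j], [-0.02-0.09j, (0.09+0.08j), (0.08-0.09j), (0.03+0.15j)], [0.04-0.21j, 0.10+0.25j, 0.25-0.10j, (-0.09+0.34j)], [-0.07-0.10j, (0.15+0.06j), 0.06-0.15j, (0.11+0.17j)]] + [[0.10+0.08j, -0.05-0.16j, (0.16-0.05j), (-0.17-0.13j)], [(-0.02+0.09j), (0.09-0.08j), 0.08+0.09j, (0.03-0.15j)], [0.04+0.21j, 0.10-0.25j, (0.25+0.1j), -0.09-0.34j], [-0.07+0.10j, (0.15-0.06j), (0.06+0.15j), (0.11-0.17j)]]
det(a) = -0.02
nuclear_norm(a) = 2.06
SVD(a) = [[-0.96, 0.23, -0.04, 0.14],[-0.19, -0.34, -0.38, -0.84],[-0.20, -0.85, 0.45, 0.18],[0.03, -0.33, -0.81, 0.49]] @ diag([0.9547354890645456, 0.5807243074799765, 0.4276778859715394, 0.10065311954181595]) @ [[-0.04, 0.64, -0.72, 0.26], [-0.02, -0.74, -0.67, -0.06], [0.56, 0.19, -0.15, -0.79], [0.83, -0.11, 0.05, 0.55]]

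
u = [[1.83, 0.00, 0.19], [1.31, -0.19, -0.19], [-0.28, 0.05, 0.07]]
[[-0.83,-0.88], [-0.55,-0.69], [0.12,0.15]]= u @[[-0.47, -0.48], [-0.48, 0.35], [0.15, -0.02]]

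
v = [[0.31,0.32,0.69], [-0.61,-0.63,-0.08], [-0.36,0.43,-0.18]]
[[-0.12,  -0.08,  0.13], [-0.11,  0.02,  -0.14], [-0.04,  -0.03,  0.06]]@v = [[-0.04, 0.07, -0.10], [0.00, -0.11, -0.05], [-0.02, 0.03, -0.04]]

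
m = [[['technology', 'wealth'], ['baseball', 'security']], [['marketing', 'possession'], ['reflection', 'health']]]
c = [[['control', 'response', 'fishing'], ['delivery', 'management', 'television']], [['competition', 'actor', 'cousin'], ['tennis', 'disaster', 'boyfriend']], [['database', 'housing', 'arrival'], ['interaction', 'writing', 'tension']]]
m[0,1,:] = ['baseball', 'security']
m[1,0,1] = 'possession'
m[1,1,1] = 'health'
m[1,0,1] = 'possession'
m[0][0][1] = 'wealth'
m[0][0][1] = 'wealth'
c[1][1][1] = 'disaster'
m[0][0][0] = 'technology'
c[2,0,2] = 'arrival'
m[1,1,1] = 'health'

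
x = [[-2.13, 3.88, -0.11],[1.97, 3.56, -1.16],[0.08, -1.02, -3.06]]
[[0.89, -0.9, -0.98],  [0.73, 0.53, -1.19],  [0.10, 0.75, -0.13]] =x @ [[-0.05, 0.29, -0.04], [0.2, -0.08, -0.27], [-0.10, -0.21, 0.13]]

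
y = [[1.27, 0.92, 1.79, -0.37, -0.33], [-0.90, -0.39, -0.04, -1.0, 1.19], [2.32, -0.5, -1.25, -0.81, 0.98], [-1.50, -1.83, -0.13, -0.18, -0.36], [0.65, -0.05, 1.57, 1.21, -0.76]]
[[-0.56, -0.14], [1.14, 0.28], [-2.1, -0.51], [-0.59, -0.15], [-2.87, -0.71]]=y @ [[-1.14,-0.28], [1.5,0.37], [-0.60,-0.15], [-1.19,-0.29], [-0.43,-0.1]]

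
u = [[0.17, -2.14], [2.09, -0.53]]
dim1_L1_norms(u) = [2.31, 2.62]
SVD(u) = [[-0.70, -0.71], [-0.71, 0.7]] @ diag([2.4735374759031914, 1.7717540335222808]) @ [[-0.65, 0.76],[0.76, 0.65]]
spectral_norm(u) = 2.47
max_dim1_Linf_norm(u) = 2.14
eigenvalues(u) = [(-0.18+2.09j), (-0.18-2.09j)]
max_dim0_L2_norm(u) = 2.2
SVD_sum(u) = [[1.13, -1.32], [1.14, -1.34]] + [[-0.96, -0.82], [0.95, 0.81]]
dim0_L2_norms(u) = [2.1, 2.2]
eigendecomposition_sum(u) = [[(0.08+1.06j), -1.07-0.09j],[(1.05+0.09j), -0.26+1.03j]] + [[0.08-1.06j,-1.07+0.09j], [(1.05-0.09j),-0.26-1.03j]]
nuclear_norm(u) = 4.25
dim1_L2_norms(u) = [2.15, 2.16]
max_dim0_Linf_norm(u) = 2.14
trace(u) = -0.36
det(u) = 4.38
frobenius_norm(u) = 3.04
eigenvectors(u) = [[(0.71+0j), 0.71-0.00j], [(0.12-0.69j), (0.12+0.69j)]]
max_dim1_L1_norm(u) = 2.62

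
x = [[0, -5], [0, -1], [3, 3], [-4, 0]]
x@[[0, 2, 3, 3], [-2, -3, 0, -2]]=[[10, 15, 0, 10], [2, 3, 0, 2], [-6, -3, 9, 3], [0, -8, -12, -12]]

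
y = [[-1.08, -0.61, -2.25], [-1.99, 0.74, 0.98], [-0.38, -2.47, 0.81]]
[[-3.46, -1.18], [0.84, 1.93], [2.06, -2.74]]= y @ [[0.20, -0.33],[-0.36, 1.27],[1.54, 0.34]]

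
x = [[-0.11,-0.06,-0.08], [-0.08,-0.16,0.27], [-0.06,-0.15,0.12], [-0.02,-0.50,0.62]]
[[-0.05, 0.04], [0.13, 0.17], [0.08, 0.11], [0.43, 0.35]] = x@ [[0.43, -0.50], [-0.41, -0.2], [0.37, 0.38]]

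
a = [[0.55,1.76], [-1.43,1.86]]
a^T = [[0.55, -1.43], [1.76, 1.86]]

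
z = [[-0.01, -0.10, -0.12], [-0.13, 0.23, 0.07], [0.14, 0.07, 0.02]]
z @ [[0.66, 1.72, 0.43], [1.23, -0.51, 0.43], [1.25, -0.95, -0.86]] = [[-0.28, 0.15, 0.06], [0.28, -0.41, -0.02], [0.2, 0.19, 0.07]]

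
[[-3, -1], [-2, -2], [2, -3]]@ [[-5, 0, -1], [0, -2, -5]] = [[15, 2, 8], [10, 4, 12], [-10, 6, 13]]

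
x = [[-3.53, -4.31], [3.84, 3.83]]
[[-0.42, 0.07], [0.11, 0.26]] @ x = [[1.75, 2.08], [0.61, 0.52]]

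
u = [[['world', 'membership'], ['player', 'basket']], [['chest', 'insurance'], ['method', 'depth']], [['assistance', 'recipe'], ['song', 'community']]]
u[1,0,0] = 'chest'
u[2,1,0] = 'song'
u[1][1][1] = 'depth'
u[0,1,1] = 'basket'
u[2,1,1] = 'community'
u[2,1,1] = 'community'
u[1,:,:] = [['chest', 'insurance'], ['method', 'depth']]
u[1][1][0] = 'method'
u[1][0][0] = 'chest'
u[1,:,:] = [['chest', 'insurance'], ['method', 'depth']]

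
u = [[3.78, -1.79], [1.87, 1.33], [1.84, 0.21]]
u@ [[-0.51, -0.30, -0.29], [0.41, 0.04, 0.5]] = [[-2.66, -1.21, -1.99], [-0.41, -0.51, 0.12], [-0.85, -0.54, -0.43]]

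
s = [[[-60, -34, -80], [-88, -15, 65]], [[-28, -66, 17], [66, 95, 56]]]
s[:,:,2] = [[-80, 65], [17, 56]]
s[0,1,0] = -88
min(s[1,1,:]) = 56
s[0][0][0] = -60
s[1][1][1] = 95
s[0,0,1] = -34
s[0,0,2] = -80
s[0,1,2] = 65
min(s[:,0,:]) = -80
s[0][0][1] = -34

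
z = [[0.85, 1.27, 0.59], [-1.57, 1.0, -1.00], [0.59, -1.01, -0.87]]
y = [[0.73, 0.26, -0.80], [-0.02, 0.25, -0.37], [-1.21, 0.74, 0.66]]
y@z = [[-0.26,2.0,0.87],[-0.63,0.60,0.06],[-1.8,-1.46,-2.03]]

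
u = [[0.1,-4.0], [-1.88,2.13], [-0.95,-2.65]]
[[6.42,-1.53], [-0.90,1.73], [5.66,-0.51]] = u @ [[-1.38, -0.5], [-1.64, 0.37]]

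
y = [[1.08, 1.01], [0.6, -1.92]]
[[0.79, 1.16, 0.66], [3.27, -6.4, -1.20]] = y @ [[1.8,-1.58,0.02], [-1.14,2.84,0.63]]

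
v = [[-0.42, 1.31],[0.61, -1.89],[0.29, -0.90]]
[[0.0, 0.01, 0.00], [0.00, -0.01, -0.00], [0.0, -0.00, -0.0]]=v @ [[0.00,  -0.11,  0.06], [0.00,  -0.03,  0.02]]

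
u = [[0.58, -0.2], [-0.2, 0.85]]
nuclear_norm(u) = 1.43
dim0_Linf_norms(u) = [0.58, 0.85]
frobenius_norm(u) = 1.07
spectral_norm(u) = 0.96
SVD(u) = [[-0.47, 0.88],[0.88, 0.47]] @ diag([0.956298570240273, 0.47370142975972696]) @ [[-0.47,0.88], [0.88,0.47]]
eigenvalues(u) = [0.47, 0.96]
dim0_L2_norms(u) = [0.61, 0.87]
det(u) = 0.45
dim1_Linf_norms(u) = [0.58, 0.85]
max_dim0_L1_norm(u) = 1.05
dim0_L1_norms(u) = [0.78, 1.05]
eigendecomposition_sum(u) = [[0.37, 0.2], [0.2, 0.10]] + [[0.21,-0.4], [-0.4,0.75]]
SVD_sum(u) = [[0.21,-0.4], [-0.4,0.75]] + [[0.37, 0.20],  [0.2, 0.1]]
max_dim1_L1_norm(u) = 1.05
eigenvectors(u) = [[-0.88, 0.47], [-0.47, -0.88]]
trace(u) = 1.43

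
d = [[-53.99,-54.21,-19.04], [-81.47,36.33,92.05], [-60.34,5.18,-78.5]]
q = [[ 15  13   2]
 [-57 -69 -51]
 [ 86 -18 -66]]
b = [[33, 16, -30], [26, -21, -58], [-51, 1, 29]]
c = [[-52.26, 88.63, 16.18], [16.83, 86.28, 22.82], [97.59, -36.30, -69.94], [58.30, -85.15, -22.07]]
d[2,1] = 5.18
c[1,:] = [16.83, 86.28, 22.82]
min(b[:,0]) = -51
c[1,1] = 86.28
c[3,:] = [58.3, -85.15, -22.07]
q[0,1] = 13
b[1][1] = -21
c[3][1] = -85.15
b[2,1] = 1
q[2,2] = -66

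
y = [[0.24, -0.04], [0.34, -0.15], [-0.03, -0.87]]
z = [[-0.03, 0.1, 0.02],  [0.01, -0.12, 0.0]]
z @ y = [[0.03,  -0.03], [-0.04,  0.02]]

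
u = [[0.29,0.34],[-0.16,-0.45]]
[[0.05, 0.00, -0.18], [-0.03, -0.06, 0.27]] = u @ [[0.19, -0.27, 0.15], [-0.01, 0.24, -0.65]]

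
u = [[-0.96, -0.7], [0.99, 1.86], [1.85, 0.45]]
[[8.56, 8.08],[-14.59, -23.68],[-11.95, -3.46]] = u @ [[-5.23,1.41], [-5.06,-13.48]]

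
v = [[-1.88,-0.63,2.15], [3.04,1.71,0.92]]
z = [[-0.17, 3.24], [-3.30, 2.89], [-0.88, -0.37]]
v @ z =[[0.51,-8.71],[-6.97,14.45]]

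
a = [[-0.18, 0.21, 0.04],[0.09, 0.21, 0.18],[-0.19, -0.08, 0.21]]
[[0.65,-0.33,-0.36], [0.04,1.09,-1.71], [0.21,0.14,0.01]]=a@[[-2.08, 3.26, -2.93], [1.39, 0.5, -3.5], [-0.35, 3.82, -3.93]]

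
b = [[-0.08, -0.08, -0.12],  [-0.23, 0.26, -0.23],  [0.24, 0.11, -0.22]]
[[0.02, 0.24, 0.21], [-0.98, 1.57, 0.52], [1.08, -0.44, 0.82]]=b@ [[3.85, -3.6, 0.83], [-1.76, 2.01, 0.46], [-1.60, -0.94, -2.57]]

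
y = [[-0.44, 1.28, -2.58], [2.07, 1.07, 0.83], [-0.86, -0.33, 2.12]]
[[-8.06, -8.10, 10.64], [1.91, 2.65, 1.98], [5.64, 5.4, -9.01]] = y@[[0.3, 0.59, 1.34], [-0.85, -0.74, 1.9], [2.65, 2.67, -3.41]]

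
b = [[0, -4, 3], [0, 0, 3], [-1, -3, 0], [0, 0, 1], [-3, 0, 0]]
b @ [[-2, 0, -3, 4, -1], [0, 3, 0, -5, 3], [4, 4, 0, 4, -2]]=[[12, 0, 0, 32, -18], [12, 12, 0, 12, -6], [2, -9, 3, 11, -8], [4, 4, 0, 4, -2], [6, 0, 9, -12, 3]]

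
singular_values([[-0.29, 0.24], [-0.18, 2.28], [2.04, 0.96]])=[2.64, 1.86]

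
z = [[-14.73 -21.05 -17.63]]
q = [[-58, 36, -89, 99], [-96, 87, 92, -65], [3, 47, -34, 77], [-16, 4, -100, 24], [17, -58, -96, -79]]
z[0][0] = -14.73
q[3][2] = -100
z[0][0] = -14.73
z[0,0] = -14.73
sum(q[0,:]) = -12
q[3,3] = 24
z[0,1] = -21.05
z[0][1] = -21.05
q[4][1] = -58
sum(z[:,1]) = -21.05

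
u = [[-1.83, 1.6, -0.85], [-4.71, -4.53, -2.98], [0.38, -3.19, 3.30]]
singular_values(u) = [7.22, 5.02, 1.48]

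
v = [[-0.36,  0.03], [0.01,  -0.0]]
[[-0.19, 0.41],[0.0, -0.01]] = v @ [[0.48, -1.20], [-0.62, -0.89]]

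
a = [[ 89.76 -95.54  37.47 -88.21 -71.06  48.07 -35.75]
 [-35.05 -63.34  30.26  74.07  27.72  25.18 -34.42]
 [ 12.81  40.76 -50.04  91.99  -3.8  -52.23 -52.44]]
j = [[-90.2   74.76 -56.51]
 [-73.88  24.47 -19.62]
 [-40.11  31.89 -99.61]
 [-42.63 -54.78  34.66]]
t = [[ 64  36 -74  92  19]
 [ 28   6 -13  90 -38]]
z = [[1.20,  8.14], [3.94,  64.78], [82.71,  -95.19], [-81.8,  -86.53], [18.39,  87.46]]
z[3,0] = -81.8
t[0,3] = 92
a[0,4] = -71.06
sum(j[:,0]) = -246.82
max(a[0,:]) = 89.76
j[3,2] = 34.66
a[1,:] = [-35.05, -63.34, 30.26, 74.07, 27.72, 25.18, -34.42]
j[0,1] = 74.76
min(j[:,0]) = -90.2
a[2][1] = 40.76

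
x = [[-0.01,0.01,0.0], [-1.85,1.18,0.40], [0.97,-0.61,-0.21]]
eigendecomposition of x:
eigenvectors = [[-0.01+0.00j, -0.21-0.35j, -0.21+0.35j], [(-0.89+0j), -0.08-0.55j, (-0.08+0.55j)], [(0.46+0j), (-0.73+0j), -0.73-0.00j]]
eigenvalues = [(0.95+0j), 0.01j, -0.01j]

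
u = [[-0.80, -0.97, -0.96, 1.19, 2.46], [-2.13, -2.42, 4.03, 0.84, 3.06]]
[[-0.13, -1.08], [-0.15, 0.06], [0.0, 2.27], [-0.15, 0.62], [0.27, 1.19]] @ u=[[2.4, 2.74, -4.23, -1.06, -3.62], [-0.01, 0.0, 0.39, -0.13, -0.19], [-4.84, -5.49, 9.15, 1.91, 6.95], [-1.20, -1.35, 2.64, 0.34, 1.53], [-2.75, -3.14, 4.54, 1.32, 4.31]]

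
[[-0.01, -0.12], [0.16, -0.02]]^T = [[-0.01,0.16], [-0.12,-0.02]]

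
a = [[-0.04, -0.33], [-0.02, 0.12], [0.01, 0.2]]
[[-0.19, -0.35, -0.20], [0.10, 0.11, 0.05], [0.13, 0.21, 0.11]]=a @ [[-0.79, 0.54, 0.62], [0.67, 1.01, 0.54]]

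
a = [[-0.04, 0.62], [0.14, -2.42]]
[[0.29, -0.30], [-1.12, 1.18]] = a@ [[0.29, 0.28], [0.48, -0.47]]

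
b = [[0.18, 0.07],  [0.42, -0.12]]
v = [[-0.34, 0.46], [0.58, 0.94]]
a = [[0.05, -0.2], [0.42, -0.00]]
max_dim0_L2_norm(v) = 1.05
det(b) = -0.05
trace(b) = 0.06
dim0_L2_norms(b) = [0.46, 0.14]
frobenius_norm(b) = 0.48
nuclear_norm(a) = 0.62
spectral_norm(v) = 1.13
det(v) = -0.59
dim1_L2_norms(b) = [0.19, 0.44]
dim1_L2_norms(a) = [0.21, 0.42]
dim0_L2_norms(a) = [0.42, 0.2]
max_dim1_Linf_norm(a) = 0.42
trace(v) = 0.60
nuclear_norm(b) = 0.57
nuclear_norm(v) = 1.65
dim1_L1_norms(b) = [0.25, 0.54]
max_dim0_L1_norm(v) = 1.4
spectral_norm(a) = 0.42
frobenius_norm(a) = 0.47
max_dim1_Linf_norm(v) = 0.94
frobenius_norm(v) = 1.24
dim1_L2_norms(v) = [0.57, 1.1]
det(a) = 0.08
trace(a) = 0.05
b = v @ a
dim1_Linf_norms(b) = [0.18, 0.42]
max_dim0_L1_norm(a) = 0.47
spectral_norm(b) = 0.46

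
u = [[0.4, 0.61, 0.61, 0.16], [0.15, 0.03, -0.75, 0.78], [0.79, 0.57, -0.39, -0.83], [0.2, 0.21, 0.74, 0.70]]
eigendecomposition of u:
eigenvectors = [[-0.59+0.00j, -0.36-0.13j, -0.36+0.13j, -0.66+0.00j], [-0.45+0.00j, (0.69+0j), 0.69-0.00j, (0.73+0j)], [-0.12+0.00j, (-0.23-0.45j), (-0.23+0.45j), 0.15+0.00j], [(-0.65+0j), (-0.19+0.29j), (-0.19-0.29j), -0.12+0.00j]]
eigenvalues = [(1.16+0j), (-0.02+0.79j), (-0.02-0.79j), (-0.39+0j)]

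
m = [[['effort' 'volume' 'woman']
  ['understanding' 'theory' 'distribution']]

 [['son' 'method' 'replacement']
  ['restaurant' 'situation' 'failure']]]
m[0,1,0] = 'understanding'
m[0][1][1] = 'theory'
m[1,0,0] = 'son'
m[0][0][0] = 'effort'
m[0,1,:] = ['understanding', 'theory', 'distribution']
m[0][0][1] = 'volume'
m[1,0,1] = 'method'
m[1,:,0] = ['son', 'restaurant']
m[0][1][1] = 'theory'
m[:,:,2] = [['woman', 'distribution'], ['replacement', 'failure']]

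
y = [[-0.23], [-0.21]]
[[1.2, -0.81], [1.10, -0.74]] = y@ [[-5.23, 3.53]]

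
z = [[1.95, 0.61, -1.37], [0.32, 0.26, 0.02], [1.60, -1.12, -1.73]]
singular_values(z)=[3.36, 1.31, 0.13]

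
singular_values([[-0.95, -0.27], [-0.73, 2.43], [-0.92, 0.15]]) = [2.57, 1.29]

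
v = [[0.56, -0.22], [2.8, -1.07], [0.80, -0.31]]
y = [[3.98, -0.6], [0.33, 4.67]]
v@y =[[2.16, -1.36],[10.79, -6.68],[3.08, -1.93]]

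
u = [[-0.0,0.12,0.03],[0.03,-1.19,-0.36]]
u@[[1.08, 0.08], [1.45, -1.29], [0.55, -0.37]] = [[0.19, -0.17], [-1.89, 1.67]]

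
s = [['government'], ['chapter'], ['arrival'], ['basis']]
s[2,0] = 'arrival'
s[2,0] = 'arrival'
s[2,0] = 'arrival'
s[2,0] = 'arrival'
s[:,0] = ['government', 'chapter', 'arrival', 'basis']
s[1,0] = 'chapter'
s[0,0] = 'government'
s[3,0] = 'basis'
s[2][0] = 'arrival'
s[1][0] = 'chapter'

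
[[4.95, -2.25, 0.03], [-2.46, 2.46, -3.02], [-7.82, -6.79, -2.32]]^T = [[4.95,-2.46,-7.82], [-2.25,2.46,-6.79], [0.03,-3.02,-2.32]]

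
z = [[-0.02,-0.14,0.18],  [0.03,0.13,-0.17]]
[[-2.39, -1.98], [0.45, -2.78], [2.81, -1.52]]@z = [[-0.01, 0.08, -0.09], [-0.09, -0.42, 0.55], [-0.1, -0.59, 0.76]]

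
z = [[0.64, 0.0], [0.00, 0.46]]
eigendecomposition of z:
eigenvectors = [[1.00, 0.0], [0.0, 1.0]]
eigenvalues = [0.64, 0.46]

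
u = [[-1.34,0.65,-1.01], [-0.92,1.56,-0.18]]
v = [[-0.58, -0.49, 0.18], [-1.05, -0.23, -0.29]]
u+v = [[-1.92, 0.16, -0.83], [-1.97, 1.33, -0.47]]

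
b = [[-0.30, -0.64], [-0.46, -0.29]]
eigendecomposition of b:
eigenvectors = [[-0.77, 0.76],[-0.64, -0.65]]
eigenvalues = [-0.84, 0.25]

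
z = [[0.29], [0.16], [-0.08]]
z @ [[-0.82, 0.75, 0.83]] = [[-0.24, 0.22, 0.24], [-0.13, 0.12, 0.13], [0.07, -0.06, -0.07]]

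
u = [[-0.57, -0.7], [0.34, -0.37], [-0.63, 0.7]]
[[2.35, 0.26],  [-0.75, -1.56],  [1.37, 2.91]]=u@[[-3.10,-2.64], [-0.83,1.78]]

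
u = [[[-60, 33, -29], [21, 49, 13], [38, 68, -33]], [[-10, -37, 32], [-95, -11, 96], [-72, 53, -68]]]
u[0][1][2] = 13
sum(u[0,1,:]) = 83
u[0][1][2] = 13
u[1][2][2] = -68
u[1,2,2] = -68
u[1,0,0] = -10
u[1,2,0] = -72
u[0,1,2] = 13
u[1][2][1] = 53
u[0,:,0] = [-60, 21, 38]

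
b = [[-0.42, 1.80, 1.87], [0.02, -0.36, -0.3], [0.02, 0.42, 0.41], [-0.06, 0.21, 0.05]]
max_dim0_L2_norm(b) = 1.94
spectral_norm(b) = 2.74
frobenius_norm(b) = 2.74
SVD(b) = [[-0.96, 0.26, -0.09],[0.17, 0.53, -0.07],[-0.21, -0.60, 0.61],[-0.07, -0.54, -0.78]] @ diag([2.737964267295214, 0.1292648150145725, 0.12345962341523246]) @ [[0.15, -0.69, -0.71], [-0.61, -0.62, 0.48], [0.77, -0.36, 0.52]]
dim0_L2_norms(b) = [0.43, 1.89, 1.94]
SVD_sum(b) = [[-0.39, 1.82, 1.86],[0.07, -0.32, -0.33],[-0.09, 0.40, 0.41],[-0.03, 0.13, 0.13]] + [[-0.02, -0.02, 0.02], [-0.04, -0.04, 0.03], [0.05, 0.05, -0.04], [0.04, 0.04, -0.03]] + [[-0.01,0.0,-0.01], [-0.01,0.0,-0.00], [0.06,-0.03,0.04], [-0.08,0.04,-0.05]]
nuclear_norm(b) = 2.99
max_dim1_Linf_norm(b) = 1.87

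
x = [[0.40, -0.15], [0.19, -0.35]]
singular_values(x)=[0.55, 0.2]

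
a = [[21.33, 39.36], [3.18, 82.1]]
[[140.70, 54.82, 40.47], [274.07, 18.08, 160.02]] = a @ [[0.47, 2.33, -1.83],[3.32, 0.13, 2.02]]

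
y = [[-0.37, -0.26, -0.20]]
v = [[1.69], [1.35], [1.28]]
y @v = [[-1.23]]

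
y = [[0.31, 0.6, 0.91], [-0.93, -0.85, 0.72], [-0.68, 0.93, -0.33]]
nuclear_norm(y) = 3.76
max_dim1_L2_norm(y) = 1.45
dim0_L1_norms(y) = [1.92, 2.38, 1.96]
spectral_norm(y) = 1.52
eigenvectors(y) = [[(0.7+0j), (0.7-0j), -0.05+0.00j], [(-0.1+0.44j), -0.10-0.44j, -0.79+0.00j], [(0.06+0.55j), 0.06-0.55j, (0.61+0j)]]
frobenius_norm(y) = 2.20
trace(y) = -0.87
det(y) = -1.91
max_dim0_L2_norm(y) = 1.4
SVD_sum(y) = [[0.09,0.18,-0.09],  [-0.54,-1.11,0.59],  [0.25,0.51,-0.27]] + [[0.62, 0.03, 0.64], [-0.12, -0.01, -0.12], [-0.47, -0.03, -0.48]] + [[-0.40, 0.39, 0.37],[-0.27, 0.27, 0.25],[-0.46, 0.44, 0.42]]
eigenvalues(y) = [(0.3+1.1j), (0.3-1.1j), (-1.47+0j)]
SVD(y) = [[-0.14, -0.79, 0.60], [0.90, 0.15, 0.41], [-0.41, 0.60, 0.69]] @ diag([1.5202363573390811, 1.1294643312417354, 1.1132797232847902]) @ [[-0.39, -0.81, 0.43], [-0.70, -0.04, -0.71], [-0.60, 0.58, 0.55]]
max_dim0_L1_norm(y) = 2.38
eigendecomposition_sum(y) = [[(0.16+0.54j), 0.33-0.11j, 0.43-0.10j], [-0.37+0.02j, 0.02+0.22j, -0.00+0.29j], [(-0.42+0.17j), 0.12+0.25j, 0.12+0.33j]] + [[0.16-0.54j, 0.33+0.11j, 0.43+0.10j], [(-0.37-0.02j), (0.02-0.22j), (-0-0.29j)], [-0.42-0.17j, 0.12-0.25j, 0.12-0.33j]] + [[(-0.01+0j), -0.06+0.00j, (0.04+0j)], [(-0.19+0j), -0.90+0.00j, (0.72+0j)], [(0.15-0j), (0.7-0j), -0.56-0.00j]]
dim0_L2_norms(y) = [1.19, 1.4, 1.21]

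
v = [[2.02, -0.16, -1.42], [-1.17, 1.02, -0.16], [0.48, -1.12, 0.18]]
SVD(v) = [[-0.85, 0.50, -0.15], [0.46, 0.57, -0.68], [-0.25, -0.64, -0.72]] @ diag([2.7633038609786404, 1.5367804917851138, 0.27741213378157714]) @ [[-0.86,0.32,0.39], [0.02,0.8,-0.60], [0.51,0.51,0.70]]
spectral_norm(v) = 2.76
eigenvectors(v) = [[(0.33+0.52j),0.33-0.52j,(0.48+0j)], [(-0.62+0j),-0.62-0.00j,(0.51+0j)], [(0.47-0.12j),(0.47+0.12j),(0.72+0j)]]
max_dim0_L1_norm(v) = 3.67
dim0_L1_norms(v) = [3.67, 2.3, 1.76]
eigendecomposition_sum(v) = [[1.02+0.01j, -0.03-0.63j, -0.65+0.44j], [(-0.57+0.87j), 0.56+0.32j, -0.02-0.81j], [0.26-0.77j, (-0.49-0.13j), (0.17+0.6j)]] + [[(1.02-0.01j), (-0.03+0.63j), (-0.65-0.44j)], [(-0.57-0.87j), 0.56-0.32j, (-0.02+0.81j)], [0.26+0.77j, (-0.49+0.13j), (0.17-0.6j)]] + [[(-0.03+0j), -0.10-0.00j, -0.11-0.00j],[-0.03+0.00j, -0.10-0.00j, -0.12-0.00j],[-0.04+0.00j, -0.15-0.00j, -0.17-0.00j]]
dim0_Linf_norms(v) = [2.02, 1.12, 1.42]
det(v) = -1.18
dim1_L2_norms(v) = [2.47, 1.56, 1.23]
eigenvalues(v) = [(1.76+0.94j), (1.76-0.94j), (-0.3+0j)]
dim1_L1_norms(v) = [3.6, 2.35, 1.78]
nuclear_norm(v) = 4.58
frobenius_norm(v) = 3.17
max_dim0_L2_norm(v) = 2.38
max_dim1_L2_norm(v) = 2.47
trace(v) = 3.22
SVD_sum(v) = [[2.02, -0.76, -0.92], [-1.1, 0.41, 0.50], [0.61, -0.23, -0.28]] + [[0.02,0.62,-0.47], [0.02,0.7,-0.53], [-0.02,-0.79,0.6]] + [[-0.02, -0.02, -0.03], [-0.1, -0.1, -0.13], [-0.1, -0.1, -0.14]]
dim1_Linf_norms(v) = [2.02, 1.17, 1.12]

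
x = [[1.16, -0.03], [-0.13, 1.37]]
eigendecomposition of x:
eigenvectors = [[-0.87, 0.13], [-0.5, -0.99]]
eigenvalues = [1.14, 1.39]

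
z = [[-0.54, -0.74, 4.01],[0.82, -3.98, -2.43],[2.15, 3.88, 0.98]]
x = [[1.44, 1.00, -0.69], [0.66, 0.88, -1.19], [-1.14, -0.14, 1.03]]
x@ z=[[-1.44, -7.72, 2.67], [-2.19, -8.61, -0.66], [2.72, 5.4, -3.22]]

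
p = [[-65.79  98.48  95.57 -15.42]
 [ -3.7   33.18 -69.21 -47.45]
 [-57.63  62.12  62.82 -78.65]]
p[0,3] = -15.42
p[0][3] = -15.42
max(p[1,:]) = 33.18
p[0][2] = 95.57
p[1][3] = -47.45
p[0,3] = -15.42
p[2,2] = 62.82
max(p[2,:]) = 62.82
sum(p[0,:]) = 112.83999999999999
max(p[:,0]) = -3.7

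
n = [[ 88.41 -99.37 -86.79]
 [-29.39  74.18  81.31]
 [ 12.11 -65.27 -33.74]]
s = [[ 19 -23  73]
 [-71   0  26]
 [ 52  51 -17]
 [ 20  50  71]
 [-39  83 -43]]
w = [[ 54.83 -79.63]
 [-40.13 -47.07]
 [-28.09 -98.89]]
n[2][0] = 12.11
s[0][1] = -23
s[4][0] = -39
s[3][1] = 50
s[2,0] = 52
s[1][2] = 26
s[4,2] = -43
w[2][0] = -28.09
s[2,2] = -17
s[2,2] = -17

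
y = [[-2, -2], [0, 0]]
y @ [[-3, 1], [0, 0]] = [[6, -2], [0, 0]]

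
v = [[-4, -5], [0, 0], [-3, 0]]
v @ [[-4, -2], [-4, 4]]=[[36, -12], [0, 0], [12, 6]]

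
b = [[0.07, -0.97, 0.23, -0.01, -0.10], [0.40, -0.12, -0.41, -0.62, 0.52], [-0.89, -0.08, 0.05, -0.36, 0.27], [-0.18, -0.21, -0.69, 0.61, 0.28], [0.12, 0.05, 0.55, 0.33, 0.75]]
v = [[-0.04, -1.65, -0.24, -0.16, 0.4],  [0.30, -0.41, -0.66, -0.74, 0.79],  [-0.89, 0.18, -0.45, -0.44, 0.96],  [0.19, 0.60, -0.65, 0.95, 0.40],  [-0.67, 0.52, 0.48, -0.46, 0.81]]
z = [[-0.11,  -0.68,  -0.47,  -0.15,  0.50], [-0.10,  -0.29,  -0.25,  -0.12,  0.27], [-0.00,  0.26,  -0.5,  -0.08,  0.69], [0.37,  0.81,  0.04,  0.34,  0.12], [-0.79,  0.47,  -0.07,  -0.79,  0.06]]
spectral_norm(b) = 1.01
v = b + z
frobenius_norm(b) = 2.24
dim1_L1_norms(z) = [1.91, 1.03, 1.53, 1.68, 2.18]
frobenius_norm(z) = 2.10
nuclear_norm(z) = 3.62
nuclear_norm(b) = 5.00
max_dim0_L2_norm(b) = 1.0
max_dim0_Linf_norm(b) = 0.97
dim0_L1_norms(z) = [1.37, 2.51, 1.33, 1.48, 1.64]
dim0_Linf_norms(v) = [0.89, 1.65, 0.66, 0.95, 0.96]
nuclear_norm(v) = 6.60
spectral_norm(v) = 2.09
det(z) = 0.00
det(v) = -1.93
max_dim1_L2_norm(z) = 1.22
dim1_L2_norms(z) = [0.98, 0.49, 0.89, 0.96, 1.22]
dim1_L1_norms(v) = [2.49, 2.9, 2.92, 2.79, 2.94]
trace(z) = -0.50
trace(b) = 1.36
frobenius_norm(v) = 3.27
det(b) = -1.00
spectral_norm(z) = 1.37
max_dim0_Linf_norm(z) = 0.81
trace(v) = 0.86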